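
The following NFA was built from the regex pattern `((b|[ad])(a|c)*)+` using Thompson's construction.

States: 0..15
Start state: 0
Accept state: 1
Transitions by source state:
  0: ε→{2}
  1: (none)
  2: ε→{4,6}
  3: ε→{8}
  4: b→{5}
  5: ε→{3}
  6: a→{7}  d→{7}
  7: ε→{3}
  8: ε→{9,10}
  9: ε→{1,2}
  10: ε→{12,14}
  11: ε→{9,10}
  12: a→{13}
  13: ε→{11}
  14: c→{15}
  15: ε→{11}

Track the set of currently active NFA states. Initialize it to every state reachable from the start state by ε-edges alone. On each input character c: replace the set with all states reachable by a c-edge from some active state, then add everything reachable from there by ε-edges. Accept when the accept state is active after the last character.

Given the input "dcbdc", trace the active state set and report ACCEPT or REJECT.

Answer: ACCEPT

Trace:
S₀ = ε-closure({0}) = {0,2,4,6}
'd' @ 1: {1,2,3,4,6,7,8,9,10,12,14}  ✓accept
'c' @ 2: {1,2,4,6,9,10,11,12,14,15}  ✓accept
'b' @ 3: {1,2,3,4,5,6,8,9,10,12,14}  ✓accept
'd' @ 4: {1,2,3,4,6,7,8,9,10,12,14}  ✓accept
'c' @ 5: {1,2,4,6,9,10,11,12,14,15}  ✓accept
end set {1,2,4,6,9,10,11,12,14,15} — state 1 in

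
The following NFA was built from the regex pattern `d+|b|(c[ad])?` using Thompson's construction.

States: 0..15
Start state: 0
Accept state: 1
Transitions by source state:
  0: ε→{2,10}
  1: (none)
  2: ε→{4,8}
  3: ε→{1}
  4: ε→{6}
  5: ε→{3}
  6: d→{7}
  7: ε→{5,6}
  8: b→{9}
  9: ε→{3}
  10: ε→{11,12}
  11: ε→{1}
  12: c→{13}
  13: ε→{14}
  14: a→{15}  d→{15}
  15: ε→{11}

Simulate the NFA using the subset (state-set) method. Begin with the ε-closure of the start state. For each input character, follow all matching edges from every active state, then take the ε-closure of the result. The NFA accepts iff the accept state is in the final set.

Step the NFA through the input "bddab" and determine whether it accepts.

initial (ε-close {0}): {0,1,2,4,6,8,10,11,12}
'b' @ 1: {1,3,9}  (accept∈set)
'd' @ 2: {}  — state set empty
rest 'dab' ignored (set empty)
after full input: {}  (accept=1 not in)

Answer: REJECT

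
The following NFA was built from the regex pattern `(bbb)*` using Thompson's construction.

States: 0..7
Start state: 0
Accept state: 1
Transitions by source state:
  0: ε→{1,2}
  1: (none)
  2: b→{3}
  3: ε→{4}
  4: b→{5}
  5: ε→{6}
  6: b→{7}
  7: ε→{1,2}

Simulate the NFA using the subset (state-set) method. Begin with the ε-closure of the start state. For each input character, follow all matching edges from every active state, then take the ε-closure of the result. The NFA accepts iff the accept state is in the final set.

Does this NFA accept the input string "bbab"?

Answer: REJECT

Trace:
S₀ = ε-closure({0}) = {0,1,2}
'b' @ 1: {3,4}
'b' @ 2: {5,6}
'a' @ 3: {}  — state set empty
rest 'b' ignored (set empty)
after full input: {}  (accept=1 not in)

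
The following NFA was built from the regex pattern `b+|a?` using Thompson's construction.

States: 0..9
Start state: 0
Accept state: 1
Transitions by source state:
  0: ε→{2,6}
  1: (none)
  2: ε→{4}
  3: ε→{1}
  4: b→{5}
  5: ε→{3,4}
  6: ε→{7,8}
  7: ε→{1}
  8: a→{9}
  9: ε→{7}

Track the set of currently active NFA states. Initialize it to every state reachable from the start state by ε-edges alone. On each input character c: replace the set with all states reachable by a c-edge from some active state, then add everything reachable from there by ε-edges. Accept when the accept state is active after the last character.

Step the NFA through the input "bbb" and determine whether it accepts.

initial (ε-close {0}): {0,1,2,4,6,7,8}
'b' @ 1: {1,3,4,5}  [accepting]
'b' @ 2: {1,3,4,5}  [accepting]
'b' @ 3: {1,3,4,5}  [accepting]
final: {1,3,4,5}; accept 1 in set

Answer: ACCEPT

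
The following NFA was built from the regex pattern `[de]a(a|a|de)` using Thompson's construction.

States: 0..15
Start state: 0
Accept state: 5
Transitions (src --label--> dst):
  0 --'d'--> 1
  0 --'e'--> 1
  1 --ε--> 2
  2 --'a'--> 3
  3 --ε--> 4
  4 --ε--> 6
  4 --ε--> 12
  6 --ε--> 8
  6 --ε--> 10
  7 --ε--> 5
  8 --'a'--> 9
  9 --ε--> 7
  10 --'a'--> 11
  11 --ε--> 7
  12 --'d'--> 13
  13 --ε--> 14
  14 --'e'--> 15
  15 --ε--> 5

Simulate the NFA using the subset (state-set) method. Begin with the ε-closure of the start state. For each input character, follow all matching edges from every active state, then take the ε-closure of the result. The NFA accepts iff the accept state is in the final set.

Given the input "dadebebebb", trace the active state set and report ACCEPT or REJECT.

initial (ε-close {0}): {0}
'd' @ 1: {1,2}
'a' @ 2: {3,4,6,8,10,12}
'd' @ 3: {13,14}
'e' @ 4: {5,15}  ✓accept
'b' @ 5: {}  — no active states
rest 'ebebb' ignored (set empty)
after full input: {}  (accept=5 not in)

Answer: REJECT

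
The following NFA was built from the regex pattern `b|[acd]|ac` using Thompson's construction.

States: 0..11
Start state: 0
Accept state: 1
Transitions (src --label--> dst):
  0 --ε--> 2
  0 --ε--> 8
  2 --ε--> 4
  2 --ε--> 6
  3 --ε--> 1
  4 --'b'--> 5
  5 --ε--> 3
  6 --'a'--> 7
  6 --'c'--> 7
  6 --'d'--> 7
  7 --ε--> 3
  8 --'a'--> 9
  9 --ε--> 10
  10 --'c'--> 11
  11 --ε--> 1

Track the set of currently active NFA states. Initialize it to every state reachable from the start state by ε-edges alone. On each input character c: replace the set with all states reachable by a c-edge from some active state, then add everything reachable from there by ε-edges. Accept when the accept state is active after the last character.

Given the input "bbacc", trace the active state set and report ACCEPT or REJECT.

Answer: REJECT

Trace:
start: ε-closure({0}) = {0,2,4,6,8}
'b' @ 1: {1,3,5}  [accepting]
'b' @ 2: {}  — state set empty
rest 'acc' ignored (set empty)
end set {} — state 1 not in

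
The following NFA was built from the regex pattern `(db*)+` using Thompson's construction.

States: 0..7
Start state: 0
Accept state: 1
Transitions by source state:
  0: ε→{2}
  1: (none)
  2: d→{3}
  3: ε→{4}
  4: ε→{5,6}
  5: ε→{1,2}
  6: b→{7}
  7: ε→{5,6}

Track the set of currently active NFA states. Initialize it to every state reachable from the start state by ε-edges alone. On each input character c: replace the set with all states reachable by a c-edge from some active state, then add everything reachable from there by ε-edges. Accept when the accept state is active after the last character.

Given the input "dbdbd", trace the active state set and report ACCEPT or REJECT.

initial (ε-close {0}): {0,2}
'd' @ 1: {1,2,3,4,5,6}  [accepting]
'b' @ 2: {1,2,5,6,7}  [accepting]
'd' @ 3: {1,2,3,4,5,6}  [accepting]
'b' @ 4: {1,2,5,6,7}  [accepting]
'd' @ 5: {1,2,3,4,5,6}  [accepting]
final: {1,2,3,4,5,6}; accept 1 in set

Answer: ACCEPT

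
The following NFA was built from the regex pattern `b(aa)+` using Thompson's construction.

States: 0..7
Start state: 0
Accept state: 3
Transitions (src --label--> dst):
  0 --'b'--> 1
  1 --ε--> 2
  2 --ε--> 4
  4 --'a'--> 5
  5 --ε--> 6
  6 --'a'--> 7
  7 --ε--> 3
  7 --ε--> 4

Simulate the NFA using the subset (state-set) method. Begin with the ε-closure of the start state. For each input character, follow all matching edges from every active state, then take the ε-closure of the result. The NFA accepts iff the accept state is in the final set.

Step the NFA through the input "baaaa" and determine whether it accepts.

Answer: ACCEPT

Steps:
S₀ = ε-closure({0}) = {0}
'b' @ 1: {1,2,4}
'a' @ 2: {5,6}
'a' @ 3: {3,4,7}  (accept∈set)
'a' @ 4: {5,6}
'a' @ 5: {3,4,7}  (accept∈set)
after full input: {3,4,7}  (accept=3 in)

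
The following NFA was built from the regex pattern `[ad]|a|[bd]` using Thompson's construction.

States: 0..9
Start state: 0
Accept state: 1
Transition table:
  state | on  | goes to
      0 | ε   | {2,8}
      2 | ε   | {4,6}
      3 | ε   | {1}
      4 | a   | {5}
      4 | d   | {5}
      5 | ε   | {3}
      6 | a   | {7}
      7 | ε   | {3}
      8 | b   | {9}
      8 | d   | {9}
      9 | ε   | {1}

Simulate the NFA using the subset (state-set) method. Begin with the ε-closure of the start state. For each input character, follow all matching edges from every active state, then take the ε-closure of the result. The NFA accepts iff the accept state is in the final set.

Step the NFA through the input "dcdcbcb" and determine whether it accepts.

initial (ε-close {0}): {0,2,4,6,8}
'd' @ 1: {1,3,5,9}  ✓accept
'c' @ 2: {}  — no active states
rest 'dcbcb' ignored (set empty)
final: {}; accept 1 not in set

Answer: REJECT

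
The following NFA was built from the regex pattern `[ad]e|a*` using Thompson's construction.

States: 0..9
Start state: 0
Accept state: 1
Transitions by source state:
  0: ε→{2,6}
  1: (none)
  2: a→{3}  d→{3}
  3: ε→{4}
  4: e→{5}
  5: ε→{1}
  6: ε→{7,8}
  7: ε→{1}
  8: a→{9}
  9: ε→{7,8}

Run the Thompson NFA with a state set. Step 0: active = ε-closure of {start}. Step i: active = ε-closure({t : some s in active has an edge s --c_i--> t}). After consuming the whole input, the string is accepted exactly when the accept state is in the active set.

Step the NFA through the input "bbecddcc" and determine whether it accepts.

start: ε-closure({0}) = {0,1,2,6,7,8}
'b' @ 1: {}  — state set empty
rest 'becddcc' ignored (set empty)
after full input: {}  (accept=1 not in)

Answer: REJECT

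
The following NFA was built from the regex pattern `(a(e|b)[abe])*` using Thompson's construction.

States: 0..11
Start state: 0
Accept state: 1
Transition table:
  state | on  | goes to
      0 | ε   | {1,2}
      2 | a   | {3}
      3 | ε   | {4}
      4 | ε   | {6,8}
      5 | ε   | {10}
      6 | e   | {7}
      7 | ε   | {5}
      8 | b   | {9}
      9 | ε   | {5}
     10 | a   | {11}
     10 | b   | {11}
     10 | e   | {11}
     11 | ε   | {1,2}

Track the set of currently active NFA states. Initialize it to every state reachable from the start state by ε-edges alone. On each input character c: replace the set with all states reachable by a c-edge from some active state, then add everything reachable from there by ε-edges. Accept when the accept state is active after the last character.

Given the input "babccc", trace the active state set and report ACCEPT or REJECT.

start: ε-closure({0}) = {0,1,2}
'b' @ 1: {}  — state set empty
rest 'abccc' ignored (set empty)
end set {} — state 1 not in

Answer: REJECT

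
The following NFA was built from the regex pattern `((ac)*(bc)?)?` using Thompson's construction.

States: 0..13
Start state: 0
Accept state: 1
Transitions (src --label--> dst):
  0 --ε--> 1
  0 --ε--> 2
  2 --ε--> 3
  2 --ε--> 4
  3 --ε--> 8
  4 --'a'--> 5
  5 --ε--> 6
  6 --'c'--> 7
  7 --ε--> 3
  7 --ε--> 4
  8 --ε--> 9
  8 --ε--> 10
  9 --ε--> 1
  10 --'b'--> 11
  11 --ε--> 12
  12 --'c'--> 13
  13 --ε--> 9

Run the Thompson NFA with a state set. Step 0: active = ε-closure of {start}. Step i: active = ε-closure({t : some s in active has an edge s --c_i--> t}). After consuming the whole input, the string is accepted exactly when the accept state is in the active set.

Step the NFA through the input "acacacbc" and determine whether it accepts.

Answer: ACCEPT

Derivation:
start: ε-closure({0}) = {0,1,2,3,4,8,9,10}
'a' @ 1: {5,6}
'c' @ 2: {1,3,4,7,8,9,10}  [accepting]
'a' @ 3: {5,6}
'c' @ 4: {1,3,4,7,8,9,10}  [accepting]
'a' @ 5: {5,6}
'c' @ 6: {1,3,4,7,8,9,10}  [accepting]
'b' @ 7: {11,12}
'c' @ 8: {1,9,13}  [accepting]
end set {1,9,13} — state 1 in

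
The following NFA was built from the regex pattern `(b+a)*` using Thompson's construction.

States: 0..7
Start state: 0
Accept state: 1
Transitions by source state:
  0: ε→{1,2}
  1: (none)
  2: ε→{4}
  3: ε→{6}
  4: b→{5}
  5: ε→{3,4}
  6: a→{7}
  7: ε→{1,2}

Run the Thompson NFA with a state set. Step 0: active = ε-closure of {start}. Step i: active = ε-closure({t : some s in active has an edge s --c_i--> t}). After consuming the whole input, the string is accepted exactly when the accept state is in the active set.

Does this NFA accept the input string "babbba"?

initial (ε-close {0}): {0,1,2,4}
'b' @ 1: {3,4,5,6}
'a' @ 2: {1,2,4,7}  (accept∈set)
'b' @ 3: {3,4,5,6}
'b' @ 4: {3,4,5,6}
'b' @ 5: {3,4,5,6}
'a' @ 6: {1,2,4,7}  (accept∈set)
end set {1,2,4,7} — state 1 in

Answer: ACCEPT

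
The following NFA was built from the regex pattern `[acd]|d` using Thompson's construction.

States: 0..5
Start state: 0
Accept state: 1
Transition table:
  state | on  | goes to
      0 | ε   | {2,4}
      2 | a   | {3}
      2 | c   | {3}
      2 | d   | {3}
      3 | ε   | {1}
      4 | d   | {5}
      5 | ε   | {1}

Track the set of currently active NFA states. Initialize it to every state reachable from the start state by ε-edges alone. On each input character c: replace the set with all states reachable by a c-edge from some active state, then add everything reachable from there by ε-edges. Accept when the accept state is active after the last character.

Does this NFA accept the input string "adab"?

S₀ = ε-closure({0}) = {0,2,4}
'a' @ 1: {1,3}  [accepting]
'd' @ 2: {}  — no active states
rest 'ab' ignored (set empty)
final: {}; accept 1 not in set

Answer: REJECT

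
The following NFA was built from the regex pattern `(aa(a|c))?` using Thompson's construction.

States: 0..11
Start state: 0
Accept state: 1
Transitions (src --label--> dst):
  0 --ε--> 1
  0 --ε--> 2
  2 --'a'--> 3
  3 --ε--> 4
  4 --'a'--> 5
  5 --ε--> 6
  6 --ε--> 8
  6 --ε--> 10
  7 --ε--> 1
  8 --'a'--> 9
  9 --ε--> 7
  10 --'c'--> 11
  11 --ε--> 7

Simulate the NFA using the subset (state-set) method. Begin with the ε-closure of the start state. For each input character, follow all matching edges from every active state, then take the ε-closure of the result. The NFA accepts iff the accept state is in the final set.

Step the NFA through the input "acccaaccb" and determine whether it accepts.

Answer: REJECT

Steps:
initial (ε-close {0}): {0,1,2}
'a' @ 1: {3,4}
'c' @ 2: {}  — state set empty
rest 'ccaaccb' ignored (set empty)
end set {} — state 1 not in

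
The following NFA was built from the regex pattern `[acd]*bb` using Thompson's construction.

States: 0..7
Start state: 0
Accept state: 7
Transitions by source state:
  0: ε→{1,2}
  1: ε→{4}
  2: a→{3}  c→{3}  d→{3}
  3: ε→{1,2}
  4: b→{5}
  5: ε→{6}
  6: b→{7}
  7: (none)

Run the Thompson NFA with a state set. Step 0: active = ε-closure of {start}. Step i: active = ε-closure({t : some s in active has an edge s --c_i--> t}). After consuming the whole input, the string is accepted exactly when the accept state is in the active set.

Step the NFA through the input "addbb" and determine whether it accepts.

Answer: ACCEPT

Derivation:
S₀ = ε-closure({0}) = {0,1,2,4}
'a' @ 1: {1,2,3,4}
'd' @ 2: {1,2,3,4}
'd' @ 3: {1,2,3,4}
'b' @ 4: {5,6}
'b' @ 5: {7}  ✓accept
final: {7}; accept 7 in set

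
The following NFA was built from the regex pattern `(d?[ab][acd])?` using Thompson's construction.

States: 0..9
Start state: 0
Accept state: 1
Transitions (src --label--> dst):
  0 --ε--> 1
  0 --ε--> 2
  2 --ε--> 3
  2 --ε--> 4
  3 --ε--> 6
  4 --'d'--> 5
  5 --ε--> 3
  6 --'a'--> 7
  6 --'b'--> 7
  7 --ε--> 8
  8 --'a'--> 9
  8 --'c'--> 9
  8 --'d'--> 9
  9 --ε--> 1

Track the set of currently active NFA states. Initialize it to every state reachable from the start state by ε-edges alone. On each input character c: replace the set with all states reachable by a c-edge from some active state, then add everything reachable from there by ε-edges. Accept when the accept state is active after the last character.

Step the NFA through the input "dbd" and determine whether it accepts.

Answer: ACCEPT

Steps:
S₀ = ε-closure({0}) = {0,1,2,3,4,6}
'd' @ 1: {3,5,6}
'b' @ 2: {7,8}
'd' @ 3: {1,9}  [accepting]
after full input: {1,9}  (accept=1 in)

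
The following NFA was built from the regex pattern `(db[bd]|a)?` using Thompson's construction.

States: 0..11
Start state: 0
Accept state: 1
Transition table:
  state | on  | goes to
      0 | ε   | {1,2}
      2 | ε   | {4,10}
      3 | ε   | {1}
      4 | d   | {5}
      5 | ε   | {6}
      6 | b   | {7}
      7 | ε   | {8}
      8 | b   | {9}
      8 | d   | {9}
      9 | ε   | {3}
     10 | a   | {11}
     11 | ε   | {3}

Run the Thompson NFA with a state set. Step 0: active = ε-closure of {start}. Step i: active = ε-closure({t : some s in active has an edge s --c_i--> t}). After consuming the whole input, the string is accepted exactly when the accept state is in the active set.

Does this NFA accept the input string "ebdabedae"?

start: ε-closure({0}) = {0,1,2,4,10}
'e' @ 1: {}  — no active states
rest 'bdabedae' ignored (set empty)
end set {} — state 1 not in

Answer: REJECT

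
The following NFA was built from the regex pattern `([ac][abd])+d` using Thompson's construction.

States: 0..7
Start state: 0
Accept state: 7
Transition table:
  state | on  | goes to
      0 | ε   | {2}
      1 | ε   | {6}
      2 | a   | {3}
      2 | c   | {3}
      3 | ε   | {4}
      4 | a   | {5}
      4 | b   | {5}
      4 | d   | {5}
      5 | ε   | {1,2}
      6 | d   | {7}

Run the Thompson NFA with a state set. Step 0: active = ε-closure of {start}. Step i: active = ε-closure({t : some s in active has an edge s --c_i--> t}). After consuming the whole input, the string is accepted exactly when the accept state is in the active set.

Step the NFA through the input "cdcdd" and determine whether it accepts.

initial (ε-close {0}): {0,2}
'c' @ 1: {3,4}
'd' @ 2: {1,2,5,6}
'c' @ 3: {3,4}
'd' @ 4: {1,2,5,6}
'd' @ 5: {7}  [accepting]
after full input: {7}  (accept=7 in)

Answer: ACCEPT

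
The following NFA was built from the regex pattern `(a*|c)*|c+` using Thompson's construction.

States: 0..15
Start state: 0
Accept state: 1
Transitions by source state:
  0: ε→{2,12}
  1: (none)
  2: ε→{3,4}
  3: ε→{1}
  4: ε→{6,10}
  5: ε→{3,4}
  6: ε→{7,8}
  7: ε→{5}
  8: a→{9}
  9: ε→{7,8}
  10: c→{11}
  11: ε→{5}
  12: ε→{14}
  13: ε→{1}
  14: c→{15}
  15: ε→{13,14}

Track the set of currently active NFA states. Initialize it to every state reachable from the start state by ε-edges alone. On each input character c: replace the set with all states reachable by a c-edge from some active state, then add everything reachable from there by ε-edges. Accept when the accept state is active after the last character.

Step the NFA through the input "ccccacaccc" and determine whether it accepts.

Answer: ACCEPT

Steps:
start: ε-closure({0}) = {0,1,2,3,4,5,6,7,8,10,12,14}
'c' @ 1: {1,3,4,5,6,7,8,10,11,13,14,15}  (accept∈set)
'c' @ 2: {1,3,4,5,6,7,8,10,11,13,14,15}  (accept∈set)
'c' @ 3: {1,3,4,5,6,7,8,10,11,13,14,15}  (accept∈set)
'c' @ 4: {1,3,4,5,6,7,8,10,11,13,14,15}  (accept∈set)
'a' @ 5: {1,3,4,5,6,7,8,9,10}  (accept∈set)
'c' @ 6: {1,3,4,5,6,7,8,10,11}  (accept∈set)
'a' @ 7: {1,3,4,5,6,7,8,9,10}  (accept∈set)
'c' @ 8: {1,3,4,5,6,7,8,10,11}  (accept∈set)
'c' @ 9: {1,3,4,5,6,7,8,10,11}  (accept∈set)
'c' @ 10: {1,3,4,5,6,7,8,10,11}  (accept∈set)
end set {1,3,4,5,6,7,8,10,11} — state 1 in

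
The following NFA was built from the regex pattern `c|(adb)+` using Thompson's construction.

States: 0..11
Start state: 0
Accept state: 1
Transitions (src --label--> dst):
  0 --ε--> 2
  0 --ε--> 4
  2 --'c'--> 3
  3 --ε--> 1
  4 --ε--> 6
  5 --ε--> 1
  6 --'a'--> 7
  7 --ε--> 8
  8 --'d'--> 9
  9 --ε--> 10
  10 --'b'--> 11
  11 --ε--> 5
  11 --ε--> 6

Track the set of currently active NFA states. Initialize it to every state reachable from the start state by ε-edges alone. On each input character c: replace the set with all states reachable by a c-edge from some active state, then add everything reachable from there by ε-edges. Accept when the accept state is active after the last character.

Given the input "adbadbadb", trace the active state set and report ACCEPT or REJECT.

start: ε-closure({0}) = {0,2,4,6}
'a' @ 1: {7,8}
'd' @ 2: {9,10}
'b' @ 3: {1,5,6,11}  ✓accept
'a' @ 4: {7,8}
'd' @ 5: {9,10}
'b' @ 6: {1,5,6,11}  ✓accept
'a' @ 7: {7,8}
'd' @ 8: {9,10}
'b' @ 9: {1,5,6,11}  ✓accept
end set {1,5,6,11} — state 1 in

Answer: ACCEPT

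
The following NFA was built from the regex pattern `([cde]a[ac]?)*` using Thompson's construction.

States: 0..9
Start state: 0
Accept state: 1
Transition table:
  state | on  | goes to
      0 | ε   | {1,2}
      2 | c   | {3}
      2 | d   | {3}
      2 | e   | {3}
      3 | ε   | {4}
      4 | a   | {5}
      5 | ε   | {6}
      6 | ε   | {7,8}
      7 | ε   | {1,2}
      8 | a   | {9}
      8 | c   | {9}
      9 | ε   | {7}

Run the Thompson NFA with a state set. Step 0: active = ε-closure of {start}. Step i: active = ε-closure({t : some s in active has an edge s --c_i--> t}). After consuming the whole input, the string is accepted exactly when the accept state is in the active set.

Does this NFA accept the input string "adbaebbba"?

Answer: REJECT

Derivation:
initial (ε-close {0}): {0,1,2}
'a' @ 1: {}  — dead — no transitions
rest 'dbaebbba' ignored (set empty)
end set {} — state 1 not in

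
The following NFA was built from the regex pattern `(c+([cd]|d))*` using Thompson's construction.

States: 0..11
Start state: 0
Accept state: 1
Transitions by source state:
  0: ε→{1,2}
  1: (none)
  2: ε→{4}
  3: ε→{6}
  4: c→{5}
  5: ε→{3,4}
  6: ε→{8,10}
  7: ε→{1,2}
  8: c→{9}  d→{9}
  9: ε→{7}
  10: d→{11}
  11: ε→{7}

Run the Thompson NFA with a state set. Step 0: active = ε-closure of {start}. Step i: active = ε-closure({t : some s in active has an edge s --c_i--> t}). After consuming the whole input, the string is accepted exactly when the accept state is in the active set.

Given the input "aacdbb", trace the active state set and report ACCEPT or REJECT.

start: ε-closure({0}) = {0,1,2,4}
'a' @ 1: {}  — dead — no transitions
rest 'acdbb' ignored (set empty)
after full input: {}  (accept=1 not in)

Answer: REJECT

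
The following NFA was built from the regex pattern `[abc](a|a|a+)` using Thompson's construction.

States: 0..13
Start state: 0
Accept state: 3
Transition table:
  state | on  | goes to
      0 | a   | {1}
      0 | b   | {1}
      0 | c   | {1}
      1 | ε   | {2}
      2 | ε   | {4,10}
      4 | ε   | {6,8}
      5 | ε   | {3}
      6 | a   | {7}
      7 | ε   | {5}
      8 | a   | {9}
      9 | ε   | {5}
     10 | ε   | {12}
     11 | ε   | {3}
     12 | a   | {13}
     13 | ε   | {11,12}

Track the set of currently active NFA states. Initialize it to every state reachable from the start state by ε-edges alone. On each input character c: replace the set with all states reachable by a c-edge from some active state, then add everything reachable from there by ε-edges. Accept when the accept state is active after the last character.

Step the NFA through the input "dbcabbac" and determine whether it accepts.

Answer: REJECT

Trace:
start: ε-closure({0}) = {0}
'd' @ 1: {}  — dead — no transitions
rest 'bcabbac' ignored (set empty)
after full input: {}  (accept=3 not in)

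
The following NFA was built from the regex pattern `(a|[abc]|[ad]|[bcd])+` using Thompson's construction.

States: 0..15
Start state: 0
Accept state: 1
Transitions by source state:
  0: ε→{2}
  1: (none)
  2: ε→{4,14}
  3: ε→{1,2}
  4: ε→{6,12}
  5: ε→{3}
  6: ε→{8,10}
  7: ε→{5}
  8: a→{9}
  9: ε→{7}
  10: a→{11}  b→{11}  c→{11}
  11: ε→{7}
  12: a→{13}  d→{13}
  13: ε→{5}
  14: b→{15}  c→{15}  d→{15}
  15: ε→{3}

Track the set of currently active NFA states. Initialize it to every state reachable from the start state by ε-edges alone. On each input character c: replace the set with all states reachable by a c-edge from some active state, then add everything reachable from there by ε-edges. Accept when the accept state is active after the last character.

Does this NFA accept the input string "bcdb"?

Answer: ACCEPT

Steps:
S₀ = ε-closure({0}) = {0,2,4,6,8,10,12,14}
'b' @ 1: {1,2,3,4,5,6,7,8,10,11,12,14,15}  (accept∈set)
'c' @ 2: {1,2,3,4,5,6,7,8,10,11,12,14,15}  (accept∈set)
'd' @ 3: {1,2,3,4,5,6,8,10,12,13,14,15}  (accept∈set)
'b' @ 4: {1,2,3,4,5,6,7,8,10,11,12,14,15}  (accept∈set)
end set {1,2,3,4,5,6,7,8,10,11,12,14,15} — state 1 in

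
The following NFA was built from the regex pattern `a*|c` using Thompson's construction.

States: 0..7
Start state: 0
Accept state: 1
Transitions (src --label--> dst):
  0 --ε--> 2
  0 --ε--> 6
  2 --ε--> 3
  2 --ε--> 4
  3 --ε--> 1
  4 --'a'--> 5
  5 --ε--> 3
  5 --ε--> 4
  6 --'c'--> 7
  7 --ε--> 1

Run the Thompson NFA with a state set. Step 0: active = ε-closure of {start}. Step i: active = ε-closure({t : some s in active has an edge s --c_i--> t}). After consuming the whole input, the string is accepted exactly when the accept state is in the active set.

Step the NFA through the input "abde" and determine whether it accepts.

initial (ε-close {0}): {0,1,2,3,4,6}
'a' @ 1: {1,3,4,5}  [accepting]
'b' @ 2: {}  — state set empty
rest 'de' ignored (set empty)
end set {} — state 1 not in

Answer: REJECT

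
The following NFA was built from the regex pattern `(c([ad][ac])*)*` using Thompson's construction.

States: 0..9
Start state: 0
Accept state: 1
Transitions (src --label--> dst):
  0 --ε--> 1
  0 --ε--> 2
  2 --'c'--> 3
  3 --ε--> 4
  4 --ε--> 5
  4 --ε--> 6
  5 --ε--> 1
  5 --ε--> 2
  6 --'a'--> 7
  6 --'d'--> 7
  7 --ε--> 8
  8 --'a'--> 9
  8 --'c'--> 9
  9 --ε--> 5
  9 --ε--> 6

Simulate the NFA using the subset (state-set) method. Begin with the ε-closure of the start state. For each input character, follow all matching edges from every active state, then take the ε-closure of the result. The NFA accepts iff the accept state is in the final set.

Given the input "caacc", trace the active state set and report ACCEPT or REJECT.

Answer: ACCEPT

Trace:
start: ε-closure({0}) = {0,1,2}
'c' @ 1: {1,2,3,4,5,6}  ✓accept
'a' @ 2: {7,8}
'a' @ 3: {1,2,5,6,9}  ✓accept
'c' @ 4: {1,2,3,4,5,6}  ✓accept
'c' @ 5: {1,2,3,4,5,6}  ✓accept
final: {1,2,3,4,5,6}; accept 1 in set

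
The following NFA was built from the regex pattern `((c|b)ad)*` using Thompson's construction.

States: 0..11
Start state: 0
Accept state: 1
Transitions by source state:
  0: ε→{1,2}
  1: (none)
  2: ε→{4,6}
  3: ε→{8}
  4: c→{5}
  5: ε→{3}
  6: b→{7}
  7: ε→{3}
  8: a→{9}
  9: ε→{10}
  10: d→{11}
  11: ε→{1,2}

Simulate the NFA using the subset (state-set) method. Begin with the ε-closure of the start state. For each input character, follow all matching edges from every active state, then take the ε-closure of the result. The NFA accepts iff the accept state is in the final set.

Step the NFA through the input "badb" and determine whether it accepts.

initial (ε-close {0}): {0,1,2,4,6}
'b' @ 1: {3,7,8}
'a' @ 2: {9,10}
'd' @ 3: {1,2,4,6,11}  (accept∈set)
'b' @ 4: {3,7,8}
after full input: {3,7,8}  (accept=1 not in)

Answer: REJECT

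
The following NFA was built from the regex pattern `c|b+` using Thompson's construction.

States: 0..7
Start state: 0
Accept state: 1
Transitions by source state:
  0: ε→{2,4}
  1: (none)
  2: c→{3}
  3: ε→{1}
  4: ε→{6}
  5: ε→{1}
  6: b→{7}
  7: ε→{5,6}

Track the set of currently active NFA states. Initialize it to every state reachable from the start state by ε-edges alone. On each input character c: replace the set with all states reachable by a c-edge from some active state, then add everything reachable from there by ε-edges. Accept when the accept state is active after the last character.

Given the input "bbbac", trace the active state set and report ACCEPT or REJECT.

Answer: REJECT

Trace:
initial (ε-close {0}): {0,2,4,6}
'b' @ 1: {1,5,6,7}  ✓accept
'b' @ 2: {1,5,6,7}  ✓accept
'b' @ 3: {1,5,6,7}  ✓accept
'a' @ 4: {}  — no active states
rest 'c' ignored (set empty)
end set {} — state 1 not in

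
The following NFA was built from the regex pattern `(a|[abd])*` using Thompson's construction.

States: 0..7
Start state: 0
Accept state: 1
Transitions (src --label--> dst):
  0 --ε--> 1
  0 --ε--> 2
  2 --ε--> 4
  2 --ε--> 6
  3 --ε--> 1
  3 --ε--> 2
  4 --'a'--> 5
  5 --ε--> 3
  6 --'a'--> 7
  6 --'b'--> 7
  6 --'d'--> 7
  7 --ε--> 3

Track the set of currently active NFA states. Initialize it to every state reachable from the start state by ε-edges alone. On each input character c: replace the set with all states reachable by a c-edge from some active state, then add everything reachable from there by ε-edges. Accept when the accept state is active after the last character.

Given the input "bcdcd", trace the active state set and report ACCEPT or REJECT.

Answer: REJECT

Trace:
start: ε-closure({0}) = {0,1,2,4,6}
'b' @ 1: {1,2,3,4,6,7}  [accepting]
'c' @ 2: {}  — no active states
rest 'dcd' ignored (set empty)
final: {}; accept 1 not in set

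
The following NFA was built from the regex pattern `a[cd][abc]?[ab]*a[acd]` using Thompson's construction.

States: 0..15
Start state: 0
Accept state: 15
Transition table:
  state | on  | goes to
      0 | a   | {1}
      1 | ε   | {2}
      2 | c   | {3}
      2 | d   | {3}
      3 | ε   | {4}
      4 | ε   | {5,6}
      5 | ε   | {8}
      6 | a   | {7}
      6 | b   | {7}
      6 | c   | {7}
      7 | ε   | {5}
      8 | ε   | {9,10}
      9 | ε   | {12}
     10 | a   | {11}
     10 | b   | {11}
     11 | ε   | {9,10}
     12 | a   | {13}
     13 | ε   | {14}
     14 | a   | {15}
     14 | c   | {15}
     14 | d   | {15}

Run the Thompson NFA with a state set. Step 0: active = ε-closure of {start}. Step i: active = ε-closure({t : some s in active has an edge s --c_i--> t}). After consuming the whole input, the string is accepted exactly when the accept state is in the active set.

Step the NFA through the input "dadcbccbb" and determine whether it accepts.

S₀ = ε-closure({0}) = {0}
'd' @ 1: {}  — no active states
rest 'adcbccbb' ignored (set empty)
final: {}; accept 15 not in set

Answer: REJECT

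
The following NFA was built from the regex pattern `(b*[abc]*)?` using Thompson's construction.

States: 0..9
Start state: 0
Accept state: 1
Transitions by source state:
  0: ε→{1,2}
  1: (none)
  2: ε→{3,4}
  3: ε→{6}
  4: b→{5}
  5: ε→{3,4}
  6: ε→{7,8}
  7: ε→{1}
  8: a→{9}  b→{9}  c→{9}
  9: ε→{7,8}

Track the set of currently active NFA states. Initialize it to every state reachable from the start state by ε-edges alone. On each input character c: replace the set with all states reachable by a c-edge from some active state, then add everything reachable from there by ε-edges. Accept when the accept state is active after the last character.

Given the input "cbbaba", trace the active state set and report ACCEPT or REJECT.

start: ε-closure({0}) = {0,1,2,3,4,6,7,8}
'c' @ 1: {1,7,8,9}  [accepting]
'b' @ 2: {1,7,8,9}  [accepting]
'b' @ 3: {1,7,8,9}  [accepting]
'a' @ 4: {1,7,8,9}  [accepting]
'b' @ 5: {1,7,8,9}  [accepting]
'a' @ 6: {1,7,8,9}  [accepting]
after full input: {1,7,8,9}  (accept=1 in)

Answer: ACCEPT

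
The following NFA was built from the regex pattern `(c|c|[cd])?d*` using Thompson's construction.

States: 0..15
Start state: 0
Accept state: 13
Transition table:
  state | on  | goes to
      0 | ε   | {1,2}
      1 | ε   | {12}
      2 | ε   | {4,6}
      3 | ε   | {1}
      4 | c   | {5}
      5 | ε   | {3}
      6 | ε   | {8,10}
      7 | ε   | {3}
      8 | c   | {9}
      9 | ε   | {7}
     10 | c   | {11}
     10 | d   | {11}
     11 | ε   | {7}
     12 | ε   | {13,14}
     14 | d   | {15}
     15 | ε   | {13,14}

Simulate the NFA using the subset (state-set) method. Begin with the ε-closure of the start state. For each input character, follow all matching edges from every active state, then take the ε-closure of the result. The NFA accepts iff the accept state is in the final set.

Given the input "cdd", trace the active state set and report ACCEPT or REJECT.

initial (ε-close {0}): {0,1,2,4,6,8,10,12,13,14}
'c' @ 1: {1,3,5,7,9,11,12,13,14}  ✓accept
'd' @ 2: {13,14,15}  ✓accept
'd' @ 3: {13,14,15}  ✓accept
after full input: {13,14,15}  (accept=13 in)

Answer: ACCEPT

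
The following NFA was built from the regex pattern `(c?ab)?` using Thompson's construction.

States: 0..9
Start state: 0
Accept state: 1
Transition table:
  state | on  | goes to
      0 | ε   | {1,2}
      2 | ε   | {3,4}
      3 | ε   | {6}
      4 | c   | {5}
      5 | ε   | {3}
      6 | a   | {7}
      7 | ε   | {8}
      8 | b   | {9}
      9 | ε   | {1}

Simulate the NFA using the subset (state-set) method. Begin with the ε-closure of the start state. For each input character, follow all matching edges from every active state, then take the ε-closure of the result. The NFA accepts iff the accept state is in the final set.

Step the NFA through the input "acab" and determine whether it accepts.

initial (ε-close {0}): {0,1,2,3,4,6}
'a' @ 1: {7,8}
'c' @ 2: {}  — state set empty
rest 'ab' ignored (set empty)
after full input: {}  (accept=1 not in)

Answer: REJECT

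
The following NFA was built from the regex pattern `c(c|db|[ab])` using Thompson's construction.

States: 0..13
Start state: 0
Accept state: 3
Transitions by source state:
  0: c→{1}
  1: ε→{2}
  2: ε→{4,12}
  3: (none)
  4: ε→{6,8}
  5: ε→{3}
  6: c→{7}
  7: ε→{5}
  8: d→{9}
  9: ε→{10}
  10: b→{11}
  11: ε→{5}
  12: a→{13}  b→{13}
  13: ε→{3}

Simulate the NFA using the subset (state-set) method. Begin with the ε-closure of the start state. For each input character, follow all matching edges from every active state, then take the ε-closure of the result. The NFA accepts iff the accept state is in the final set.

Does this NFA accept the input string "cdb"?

S₀ = ε-closure({0}) = {0}
'c' @ 1: {1,2,4,6,8,12}
'd' @ 2: {9,10}
'b' @ 3: {3,5,11}  ✓accept
after full input: {3,5,11}  (accept=3 in)

Answer: ACCEPT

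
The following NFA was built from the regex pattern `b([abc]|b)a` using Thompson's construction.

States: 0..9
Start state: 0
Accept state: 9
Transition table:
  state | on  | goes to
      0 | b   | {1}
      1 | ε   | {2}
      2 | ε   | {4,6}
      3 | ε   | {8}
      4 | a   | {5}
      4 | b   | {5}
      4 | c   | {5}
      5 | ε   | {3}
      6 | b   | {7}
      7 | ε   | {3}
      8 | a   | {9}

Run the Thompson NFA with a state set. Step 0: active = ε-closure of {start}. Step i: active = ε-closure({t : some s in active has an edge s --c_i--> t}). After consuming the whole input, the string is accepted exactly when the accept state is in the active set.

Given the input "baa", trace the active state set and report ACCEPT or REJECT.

start: ε-closure({0}) = {0}
'b' @ 1: {1,2,4,6}
'a' @ 2: {3,5,8}
'a' @ 3: {9}  (accept∈set)
final: {9}; accept 9 in set

Answer: ACCEPT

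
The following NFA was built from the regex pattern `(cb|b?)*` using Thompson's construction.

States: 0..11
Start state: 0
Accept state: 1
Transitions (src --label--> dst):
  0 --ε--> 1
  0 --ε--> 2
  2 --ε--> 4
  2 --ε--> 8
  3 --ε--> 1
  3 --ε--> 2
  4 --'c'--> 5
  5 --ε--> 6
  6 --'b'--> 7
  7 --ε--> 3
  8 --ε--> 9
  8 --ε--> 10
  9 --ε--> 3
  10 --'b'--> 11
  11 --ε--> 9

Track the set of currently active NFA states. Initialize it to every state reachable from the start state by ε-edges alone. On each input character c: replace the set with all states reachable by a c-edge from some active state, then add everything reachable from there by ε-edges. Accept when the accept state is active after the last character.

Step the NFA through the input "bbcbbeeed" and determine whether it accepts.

Answer: REJECT

Steps:
S₀ = ε-closure({0}) = {0,1,2,3,4,8,9,10}
'b' @ 1: {1,2,3,4,8,9,10,11}  ✓accept
'b' @ 2: {1,2,3,4,8,9,10,11}  ✓accept
'c' @ 3: {5,6}
'b' @ 4: {1,2,3,4,7,8,9,10}  ✓accept
'b' @ 5: {1,2,3,4,8,9,10,11}  ✓accept
'e' @ 6: {}  — dead — no transitions
rest 'eed' ignored (set empty)
after full input: {}  (accept=1 not in)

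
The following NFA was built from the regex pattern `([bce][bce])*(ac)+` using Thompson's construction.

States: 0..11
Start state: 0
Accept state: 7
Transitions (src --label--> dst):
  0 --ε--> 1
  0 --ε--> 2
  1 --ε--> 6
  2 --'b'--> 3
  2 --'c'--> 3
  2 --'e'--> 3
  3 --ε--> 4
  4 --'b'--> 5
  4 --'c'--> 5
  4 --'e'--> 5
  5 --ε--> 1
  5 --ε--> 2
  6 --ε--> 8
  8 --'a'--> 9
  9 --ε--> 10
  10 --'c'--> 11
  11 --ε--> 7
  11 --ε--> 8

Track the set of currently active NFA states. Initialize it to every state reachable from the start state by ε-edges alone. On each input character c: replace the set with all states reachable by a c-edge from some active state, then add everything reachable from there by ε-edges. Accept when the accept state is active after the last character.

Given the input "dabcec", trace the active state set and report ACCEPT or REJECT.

Answer: REJECT

Trace:
S₀ = ε-closure({0}) = {0,1,2,6,8}
'd' @ 1: {}  — no active states
rest 'abcec' ignored (set empty)
after full input: {}  (accept=7 not in)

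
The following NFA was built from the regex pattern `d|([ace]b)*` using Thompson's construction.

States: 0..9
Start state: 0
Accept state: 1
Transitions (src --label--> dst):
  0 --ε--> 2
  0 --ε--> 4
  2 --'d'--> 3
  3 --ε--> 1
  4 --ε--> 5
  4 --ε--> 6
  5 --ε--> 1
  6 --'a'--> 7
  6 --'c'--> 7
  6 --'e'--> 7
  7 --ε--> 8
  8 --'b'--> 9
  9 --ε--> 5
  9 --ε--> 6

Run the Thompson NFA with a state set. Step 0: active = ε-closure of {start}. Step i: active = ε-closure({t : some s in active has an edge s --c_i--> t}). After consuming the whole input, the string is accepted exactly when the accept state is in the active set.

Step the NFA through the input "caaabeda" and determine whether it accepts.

initial (ε-close {0}): {0,1,2,4,5,6}
'c' @ 1: {7,8}
'a' @ 2: {}  — dead — no transitions
rest 'aabeda' ignored (set empty)
end set {} — state 1 not in

Answer: REJECT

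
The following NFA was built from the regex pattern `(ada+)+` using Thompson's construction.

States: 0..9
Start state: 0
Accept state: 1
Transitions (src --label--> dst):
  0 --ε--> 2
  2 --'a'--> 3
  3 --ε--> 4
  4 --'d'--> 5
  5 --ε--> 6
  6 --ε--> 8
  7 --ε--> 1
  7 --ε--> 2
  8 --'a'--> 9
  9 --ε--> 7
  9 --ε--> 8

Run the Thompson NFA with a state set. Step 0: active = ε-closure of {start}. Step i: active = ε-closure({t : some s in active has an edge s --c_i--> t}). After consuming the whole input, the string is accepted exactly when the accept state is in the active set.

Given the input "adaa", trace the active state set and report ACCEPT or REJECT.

Answer: ACCEPT

Derivation:
initial (ε-close {0}): {0,2}
'a' @ 1: {3,4}
'd' @ 2: {5,6,8}
'a' @ 3: {1,2,7,8,9}  [accepting]
'a' @ 4: {1,2,3,4,7,8,9}  [accepting]
final: {1,2,3,4,7,8,9}; accept 1 in set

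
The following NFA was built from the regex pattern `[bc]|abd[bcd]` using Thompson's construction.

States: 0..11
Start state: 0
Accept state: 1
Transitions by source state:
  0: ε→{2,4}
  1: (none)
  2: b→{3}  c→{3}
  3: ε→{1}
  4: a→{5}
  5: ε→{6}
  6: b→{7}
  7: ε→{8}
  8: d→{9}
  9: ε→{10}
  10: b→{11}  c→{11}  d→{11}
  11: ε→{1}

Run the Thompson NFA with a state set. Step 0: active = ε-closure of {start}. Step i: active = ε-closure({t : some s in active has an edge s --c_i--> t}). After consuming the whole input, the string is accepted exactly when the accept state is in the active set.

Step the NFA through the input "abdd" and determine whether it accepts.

Answer: ACCEPT

Trace:
S₀ = ε-closure({0}) = {0,2,4}
'a' @ 1: {5,6}
'b' @ 2: {7,8}
'd' @ 3: {9,10}
'd' @ 4: {1,11}  (accept∈set)
end set {1,11} — state 1 in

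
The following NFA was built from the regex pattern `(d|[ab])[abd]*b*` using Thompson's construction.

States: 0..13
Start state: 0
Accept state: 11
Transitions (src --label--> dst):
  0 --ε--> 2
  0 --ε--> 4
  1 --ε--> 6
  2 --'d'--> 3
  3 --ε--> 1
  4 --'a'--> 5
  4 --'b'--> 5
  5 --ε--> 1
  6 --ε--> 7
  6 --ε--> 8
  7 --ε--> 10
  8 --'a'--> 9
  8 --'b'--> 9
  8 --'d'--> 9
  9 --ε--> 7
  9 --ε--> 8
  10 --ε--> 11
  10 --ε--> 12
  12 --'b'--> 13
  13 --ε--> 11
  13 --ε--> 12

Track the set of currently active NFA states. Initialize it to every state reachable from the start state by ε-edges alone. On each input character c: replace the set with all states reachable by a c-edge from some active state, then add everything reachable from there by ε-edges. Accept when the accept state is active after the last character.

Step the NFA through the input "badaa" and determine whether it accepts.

Answer: ACCEPT

Derivation:
initial (ε-close {0}): {0,2,4}
'b' @ 1: {1,5,6,7,8,10,11,12}  ✓accept
'a' @ 2: {7,8,9,10,11,12}  ✓accept
'd' @ 3: {7,8,9,10,11,12}  ✓accept
'a' @ 4: {7,8,9,10,11,12}  ✓accept
'a' @ 5: {7,8,9,10,11,12}  ✓accept
end set {7,8,9,10,11,12} — state 11 in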